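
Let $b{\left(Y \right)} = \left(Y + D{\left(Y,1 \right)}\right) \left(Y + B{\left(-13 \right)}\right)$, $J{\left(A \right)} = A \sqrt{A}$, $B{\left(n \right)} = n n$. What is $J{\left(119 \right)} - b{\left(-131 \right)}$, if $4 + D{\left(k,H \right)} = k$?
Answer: $10108 + 119 \sqrt{119} \approx 11406.0$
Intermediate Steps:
$B{\left(n \right)} = n^{2}$
$D{\left(k,H \right)} = -4 + k$
$J{\left(A \right)} = A^{\frac{3}{2}}$
$b{\left(Y \right)} = \left(-4 + 2 Y\right) \left(169 + Y\right)$ ($b{\left(Y \right)} = \left(Y + \left(-4 + Y\right)\right) \left(Y + \left(-13\right)^{2}\right) = \left(-4 + 2 Y\right) \left(Y + 169\right) = \left(-4 + 2 Y\right) \left(169 + Y\right)$)
$J{\left(119 \right)} - b{\left(-131 \right)} = 119^{\frac{3}{2}} - \left(-676 + 2 \left(-131\right)^{2} + 334 \left(-131\right)\right) = 119 \sqrt{119} - \left(-676 + 2 \cdot 17161 - 43754\right) = 119 \sqrt{119} - \left(-676 + 34322 - 43754\right) = 119 \sqrt{119} - -10108 = 119 \sqrt{119} + 10108 = 10108 + 119 \sqrt{119}$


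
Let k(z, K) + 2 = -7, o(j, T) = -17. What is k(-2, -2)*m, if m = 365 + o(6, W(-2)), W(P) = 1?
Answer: -3132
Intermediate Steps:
m = 348 (m = 365 - 17 = 348)
k(z, K) = -9 (k(z, K) = -2 - 7 = -9)
k(-2, -2)*m = -9*348 = -3132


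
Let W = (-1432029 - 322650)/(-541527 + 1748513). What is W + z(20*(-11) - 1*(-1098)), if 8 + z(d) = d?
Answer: 1048323141/1206986 ≈ 868.55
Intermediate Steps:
z(d) = -8 + d
W = -1754679/1206986 ≈ -1.4538
W + z(20*(-11) - 1*(-1098)) = -1754679/1206986 + (-8 + (20*(-11) - 1*(-1098))) = -1754679/1206986 + (-8 + (-220 + 1098)) = -1754679/1206986 + (-8 + 878) = -1754679/1206986 + 870 = 1048323141/1206986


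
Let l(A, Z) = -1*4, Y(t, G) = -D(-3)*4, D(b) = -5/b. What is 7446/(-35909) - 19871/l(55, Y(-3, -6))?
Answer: 713517955/143636 ≈ 4967.5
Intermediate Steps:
Y(t, G) = -20/3 (Y(t, G) = -(-5)/(-3)*4 = -(-5)*(-1)/3*4 = -1*5/3*4 = -5/3*4 = -20/3)
l(A, Z) = -4
7446/(-35909) - 19871/l(55, Y(-3, -6)) = 7446/(-35909) - 19871/(-4) = 7446*(-1/35909) - 19871*(-¼) = -7446/35909 + 19871/4 = 713517955/143636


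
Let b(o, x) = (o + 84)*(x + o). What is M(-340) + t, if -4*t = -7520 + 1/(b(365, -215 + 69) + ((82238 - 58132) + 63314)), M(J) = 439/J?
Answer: 59325247213/31577670 ≈ 1878.7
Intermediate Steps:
b(o, x) = (84 + o)*(o + x)
t = 1396847519/743004 (t = -(-7520 + 1/((365**2 + 84*365 + 84*(-215 + 69) + 365*(-215 + 69)) + ((82238 - 58132) + 63314)))/4 = -(-7520 + 1/((133225 + 30660 + 84*(-146) + 365*(-146)) + (24106 + 63314)))/4 = -(-7520 + 1/((133225 + 30660 - 12264 - 53290) + 87420))/4 = -(-7520 + 1/(98331 + 87420))/4 = -(-7520 + 1/185751)/4 = -1/4*(-1396847519/185751) = 1396847519/743004 ≈ 1880.0)
M(-340) + t = 439/(-340) + 1396847519/743004 = 439*(-1/340) + 1396847519/743004 = -439/340 + 1396847519/743004 = 59325247213/31577670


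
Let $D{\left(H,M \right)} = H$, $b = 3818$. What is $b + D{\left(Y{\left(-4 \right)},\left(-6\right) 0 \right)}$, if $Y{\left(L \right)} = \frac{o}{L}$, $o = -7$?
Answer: $\frac{15279}{4} \approx 3819.8$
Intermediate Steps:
$Y{\left(L \right)} = - \frac{7}{L}$
$b + D{\left(Y{\left(-4 \right)},\left(-6\right) 0 \right)} = 3818 - \frac{7}{-4} = 3818 - - \frac{7}{4} = 3818 + \frac{7}{4} = \frac{15279}{4}$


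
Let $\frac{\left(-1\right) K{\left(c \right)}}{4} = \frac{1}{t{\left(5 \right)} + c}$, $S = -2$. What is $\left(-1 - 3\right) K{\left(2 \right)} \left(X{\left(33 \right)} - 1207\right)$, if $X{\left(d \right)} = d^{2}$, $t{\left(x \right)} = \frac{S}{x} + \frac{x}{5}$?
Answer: $- \frac{9440}{13} \approx -726.15$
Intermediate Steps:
$t{\left(x \right)} = - \frac{2}{x} + \frac{x}{5}$
$K{\left(c \right)} = - \frac{4}{\frac{3}{5} + c}$ ($K{\left(c \right)} = - \frac{4}{\left(- \frac{2}{5} + \frac{1}{5} \cdot 5\right) + c} = - \frac{4}{\left(\left(-2\right) \frac{1}{5} + 1\right) + c} = - \frac{4}{\left(- \frac{2}{5} + 1\right) + c} = - \frac{4}{\frac{3}{5} + c}$)
$\left(-1 - 3\right) K{\left(2 \right)} \left(X{\left(33 \right)} - 1207\right) = \left(-1 - 3\right) \left(- \frac{20}{3 + 5 \cdot 2}\right) \left(33^{2} - 1207\right) = - 4 \left(- \frac{20}{3 + 10}\right) \left(1089 - 1207\right) = - 4 \left(- \frac{20}{13}\right) \left(-118\right) = - 4 \left(\left(-20\right) \frac{1}{13}\right) \left(-118\right) = \left(-4\right) \left(- \frac{20}{13}\right) \left(-118\right) = \frac{80}{13} \left(-118\right) = - \frac{9440}{13}$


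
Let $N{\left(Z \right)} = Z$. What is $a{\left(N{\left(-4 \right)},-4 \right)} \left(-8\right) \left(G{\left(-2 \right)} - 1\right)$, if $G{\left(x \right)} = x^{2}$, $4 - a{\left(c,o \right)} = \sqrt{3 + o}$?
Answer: $-96 + 24 i \approx -96.0 + 24.0 i$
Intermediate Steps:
$a{\left(c,o \right)} = 4 - \sqrt{3 + o}$
$a{\left(N{\left(-4 \right)},-4 \right)} \left(-8\right) \left(G{\left(-2 \right)} - 1\right) = \left(4 - \sqrt{3 - 4}\right) \left(-8\right) \left(\left(-2\right)^{2} - 1\right) = \left(4 - \sqrt{-1}\right) \left(-8\right) \left(4 - 1\right) = \left(4 - i\right) \left(-8\right) 3 = \left(-32 + 8 i\right) 3 = -96 + 24 i$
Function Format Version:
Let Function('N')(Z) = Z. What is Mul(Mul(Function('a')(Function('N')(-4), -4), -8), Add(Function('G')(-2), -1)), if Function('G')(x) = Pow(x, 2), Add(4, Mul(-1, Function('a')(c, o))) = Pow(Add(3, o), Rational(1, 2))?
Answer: Add(-96, Mul(24, I)) ≈ Add(-96.000, Mul(24.000, I))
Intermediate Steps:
Function('a')(c, o) = Add(4, Mul(-1, Pow(Add(3, o), Rational(1, 2))))
Mul(Mul(Function('a')(Function('N')(-4), -4), -8), Add(Function('G')(-2), -1)) = Mul(Mul(Add(4, Mul(-1, Pow(Add(3, -4), Rational(1, 2)))), -8), Add(Pow(-2, 2), -1)) = Mul(Mul(Add(4, Mul(-1, Pow(-1, Rational(1, 2)))), -8), Add(4, -1)) = Mul(Mul(Add(4, Mul(-1, I)), -8), 3) = Mul(Add(-32, Mul(8, I)), 3) = Add(-96, Mul(24, I))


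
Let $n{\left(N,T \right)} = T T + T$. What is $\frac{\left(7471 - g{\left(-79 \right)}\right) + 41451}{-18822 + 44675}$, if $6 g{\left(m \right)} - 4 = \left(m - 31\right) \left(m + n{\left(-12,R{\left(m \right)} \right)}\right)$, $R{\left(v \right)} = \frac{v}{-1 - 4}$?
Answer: $\frac{261697}{129265} \approx 2.0245$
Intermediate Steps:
$R{\left(v \right)} = - \frac{v}{5}$ ($R{\left(v \right)} = \frac{v}{-5} = v \left(- \frac{1}{5}\right) = - \frac{v}{5}$)
$n{\left(N,T \right)} = T + T^{2}$ ($n{\left(N,T \right)} = T^{2} + T = T + T^{2}$)
$g{\left(m \right)} = \frac{2}{3} + \frac{\left(-31 + m\right) \left(m - \frac{m \left(1 - \frac{m}{5}\right)}{5}\right)}{6}$ ($g{\left(m \right)} = \frac{2}{3} + \frac{\left(m - 31\right) \left(m + - \frac{m}{5} \left(1 - \frac{m}{5}\right)\right)}{6} = \frac{2}{3} + \frac{\left(-31 + m\right) \left(m - \frac{m \left(1 - \frac{m}{5}\right)}{5}\right)}{6}$)
$\frac{\left(7471 - g{\left(-79 \right)}\right) + 41451}{-18822 + 44675} = \frac{\left(7471 - \left(\frac{2}{3} - - \frac{4898}{15} - \frac{11 \left(-79\right)^{2}}{150} + \frac{\left(-79\right)^{3}}{150}\right)\right) + 41451}{-18822 + 44675} = \frac{\left(7471 - \left(\frac{2}{3} + \frac{4898}{15} - \frac{68651}{150} + \frac{1}{150} \left(-493039\right)\right)\right) + 41451}{25853} = \left(\left(7471 - \left(\frac{2}{3} + \frac{4898}{15} - \frac{68651}{150} - \frac{493039}{150}\right)\right) + 41451\right) \frac{1}{25853} = \left(\left(7471 - - \frac{17087}{5}\right) + 41451\right) \frac{1}{25853} = \left(\left(7471 + \frac{17087}{5}\right) + 41451\right) \frac{1}{25853} = \left(\frac{54442}{5} + 41451\right) \frac{1}{25853} = \frac{261697}{5} \cdot \frac{1}{25853} = \frac{261697}{129265}$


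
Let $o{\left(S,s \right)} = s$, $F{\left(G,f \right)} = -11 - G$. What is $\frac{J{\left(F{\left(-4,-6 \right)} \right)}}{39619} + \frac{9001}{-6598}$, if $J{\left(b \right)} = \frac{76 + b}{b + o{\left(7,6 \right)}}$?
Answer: $- \frac{357065881}{261406162} \approx -1.3659$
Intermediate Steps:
$J{\left(b \right)} = \frac{76 + b}{6 + b}$ ($J{\left(b \right)} = \frac{76 + b}{b + 6} = \frac{76 + b}{6 + b}$)
$\frac{J{\left(F{\left(-4,-6 \right)} \right)}}{39619} + \frac{9001}{-6598} = \frac{\frac{1}{6 - 7} \left(76 - 7\right)}{39619} + \frac{9001}{-6598} = \frac{76 + \left(-11 + 4\right)}{6 + \left(-11 + 4\right)} \frac{1}{39619} + 9001 \left(- \frac{1}{6598}\right) = \frac{76 - 7}{6 - 7} \cdot \frac{1}{39619} - \frac{9001}{6598} = \frac{1}{-1} \cdot 69 \cdot \frac{1}{39619} - \frac{9001}{6598} = \left(-1\right) 69 \cdot \frac{1}{39619} - \frac{9001}{6598} = \left(-69\right) \frac{1}{39619} - \frac{9001}{6598} = - \frac{69}{39619} - \frac{9001}{6598} = - \frac{357065881}{261406162}$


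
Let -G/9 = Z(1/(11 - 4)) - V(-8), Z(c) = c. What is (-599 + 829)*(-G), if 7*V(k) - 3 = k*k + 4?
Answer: -20700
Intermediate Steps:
V(k) = 1 + k²/7 (V(k) = 3/7 + (k*k + 4)/7 = 3/7 + (k² + 4)/7 = 3/7 + (4 + k²)/7 = 3/7 + (4/7 + k²/7) = 1 + k²/7)
G = 90 (G = -9*(1/(11 - 4) - (1 + (⅐)*(-8)²)) = -9*(1/7 - (1 + (⅐)*64)) = -9*(⅐ - (1 + 64/7)) = -9*(⅐ - 1*71/7) = -9*(⅐ - 71/7) = -9*(-10) = 90)
(-599 + 829)*(-G) = (-599 + 829)*(-1*90) = 230*(-90) = -20700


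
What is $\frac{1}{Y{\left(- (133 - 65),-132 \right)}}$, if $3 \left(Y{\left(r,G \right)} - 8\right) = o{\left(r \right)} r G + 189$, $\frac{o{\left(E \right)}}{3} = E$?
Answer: $- \frac{1}{610297} \approx -1.6385 \cdot 10^{-6}$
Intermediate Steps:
$o{\left(E \right)} = 3 E$
$Y{\left(r,G \right)} = 71 + G r^{2}$ ($Y{\left(r,G \right)} = 8 + \frac{3 r r G + 189}{3} = 8 + \frac{3 r^{2} G + 189}{3} = 8 + \frac{3 G r^{2} + 189}{3} = 8 + \frac{189 + 3 G r^{2}}{3} = 8 + \left(63 + G r^{2}\right) = 71 + G r^{2}$)
$\frac{1}{Y{\left(- (133 - 65),-132 \right)}} = \frac{1}{71 - 132 \left(- (133 - 65)\right)^{2}} = \frac{1}{71 - 132 \left(\left(-1\right) 68\right)^{2}} = \frac{1}{71 - 132 \left(-68\right)^{2}} = \frac{1}{71 - 610368} = \frac{1}{-610297} = - \frac{1}{610297}$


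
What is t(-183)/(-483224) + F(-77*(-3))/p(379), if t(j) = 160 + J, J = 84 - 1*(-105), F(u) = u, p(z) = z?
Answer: 111492473/183141896 ≈ 0.60878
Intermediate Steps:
J = 189 (J = 84 + 105 = 189)
t(j) = 349 (t(j) = 160 + 189 = 349)
t(-183)/(-483224) + F(-77*(-3))/p(379) = 349/(-483224) - 77*(-3)/379 = 349*(-1/483224) + 231*(1/379) = -349/483224 + 231/379 = 111492473/183141896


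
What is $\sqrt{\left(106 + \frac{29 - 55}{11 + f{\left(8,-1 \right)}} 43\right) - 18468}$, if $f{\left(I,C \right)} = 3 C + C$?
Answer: $\frac{2 i \sqrt{226891}}{7} \approx 136.09 i$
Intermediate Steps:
$f{\left(I,C \right)} = 4 C$
$\sqrt{\left(106 + \frac{29 - 55}{11 + f{\left(8,-1 \right)}} 43\right) - 18468} = \sqrt{\left(106 + \frac{29 - 55}{11 + 4 \left(-1\right)} 43\right) - 18468} = \sqrt{\left(106 + - \frac{26}{11 - 4} \cdot 43\right) - 18468} = \sqrt{\left(106 + - \frac{26}{7} \cdot 43\right) - 18468} = \sqrt{\left(106 + \left(-26\right) \frac{1}{7} \cdot 43\right) - 18468} = \sqrt{\left(106 - \frac{1118}{7}\right) - 18468} = \sqrt{- \frac{376}{7} - 18468} = \sqrt{- \frac{129652}{7}} = \frac{2 i \sqrt{226891}}{7}$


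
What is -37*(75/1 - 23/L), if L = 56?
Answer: -154549/56 ≈ -2759.8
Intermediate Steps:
-37*(75/1 - 23/L) = -37*(75/1 - 23/56) = -37*(75*1 - 23*1/56) = -37*(75 - 23/56) = -37*4177/56 = -154549/56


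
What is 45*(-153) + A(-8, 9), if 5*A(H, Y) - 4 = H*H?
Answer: -34357/5 ≈ -6871.4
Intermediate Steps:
A(H, Y) = ⅘ + H²/5 (A(H, Y) = ⅘ + (H*H)/5 = ⅘ + H²/5)
45*(-153) + A(-8, 9) = 45*(-153) + (⅘ + (⅕)*(-8)²) = -6885 + (⅘ + (⅕)*64) = -6885 + (⅘ + 64/5) = -6885 + 68/5 = -34357/5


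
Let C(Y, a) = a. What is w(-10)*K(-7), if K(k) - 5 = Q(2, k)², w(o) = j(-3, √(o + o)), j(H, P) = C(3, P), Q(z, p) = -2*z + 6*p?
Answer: 4242*I*√5 ≈ 9485.4*I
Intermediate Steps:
j(H, P) = P
w(o) = √2*√o (w(o) = √(o + o) = √(2*o) = √2*√o)
K(k) = 5 + (-4 + 6*k)² (K(k) = 5 + (-2*2 + 6*k)² = 5 + (-4 + 6*k)²)
w(-10)*K(-7) = (√2*√(-10))*(5 + 4*(-2 + 3*(-7))²) = (√2*(I*√10))*(5 + 4*(-2 - 21)²) = (2*I*√5)*(5 + 4*(-23)²) = (2*I*√5)*(5 + 4*529) = (2*I*√5)*(5 + 2116) = (2*I*√5)*2121 = 4242*I*√5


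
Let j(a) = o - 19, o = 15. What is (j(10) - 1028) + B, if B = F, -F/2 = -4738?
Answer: 8444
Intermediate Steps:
j(a) = -4 (j(a) = 15 - 19 = -4)
F = 9476 (F = -2*(-4738) = 9476)
B = 9476
(j(10) - 1028) + B = (-4 - 1028) + 9476 = -1032 + 9476 = 8444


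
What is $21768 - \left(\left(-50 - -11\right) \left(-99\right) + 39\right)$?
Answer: $17868$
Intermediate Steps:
$21768 - \left(\left(-50 - -11\right) \left(-99\right) + 39\right) = 21768 - \left(\left(-50 + 11\right) \left(-99\right) + 39\right) = 21768 - \left(\left(-39\right) \left(-99\right) + 39\right) = 21768 - \left(3861 + 39\right) = 21768 - 3900 = 17868$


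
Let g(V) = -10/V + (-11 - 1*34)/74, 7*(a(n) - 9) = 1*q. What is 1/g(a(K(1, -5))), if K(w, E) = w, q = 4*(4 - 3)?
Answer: -4958/8195 ≈ -0.60500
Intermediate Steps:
q = 4 (q = 4*1 = 4)
a(n) = 67/7 (a(n) = 9 + (1*4)/7 = 9 + (1/7)*4 = 9 + 4/7 = 67/7)
g(V) = -45/74 - 10/V (g(V) = -10/V + (-11 - 34)*(1/74) = -10/V - 45*1/74 = -10/V - 45/74 = -45/74 - 10/V)
1/g(a(K(1, -5))) = 1/(-45/74 - 10/67/7) = 1/(-45/74 - 10*7/67) = 1/(-45/74 - 70/67) = 1/(-8195/4958) = -4958/8195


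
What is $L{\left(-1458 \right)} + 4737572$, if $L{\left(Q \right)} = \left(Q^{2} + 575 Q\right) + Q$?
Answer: $6023528$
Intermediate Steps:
$L{\left(Q \right)} = Q^{2} + 576 Q$
$L{\left(-1458 \right)} + 4737572 = - 1458 \left(576 - 1458\right) + 4737572 = \left(-1458\right) \left(-882\right) + 4737572 = 1285956 + 4737572 = 6023528$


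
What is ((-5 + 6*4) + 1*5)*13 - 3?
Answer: 309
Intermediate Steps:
((-5 + 6*4) + 1*5)*13 - 3 = ((-5 + 24) + 5)*13 - 3 = (19 + 5)*13 - 3 = 24*13 - 3 = 312 - 3 = 309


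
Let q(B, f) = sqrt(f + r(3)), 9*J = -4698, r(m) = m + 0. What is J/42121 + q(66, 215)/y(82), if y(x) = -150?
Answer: -522/42121 - sqrt(218)/150 ≈ -0.11083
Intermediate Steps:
r(m) = m
J = -522 (J = (1/9)*(-4698) = -522)
q(B, f) = sqrt(3 + f) (q(B, f) = sqrt(f + 3) = sqrt(3 + f))
J/42121 + q(66, 215)/y(82) = -522/42121 + sqrt(3 + 215)/(-150) = -522*1/42121 + sqrt(218)*(-1/150) = -522/42121 - sqrt(218)/150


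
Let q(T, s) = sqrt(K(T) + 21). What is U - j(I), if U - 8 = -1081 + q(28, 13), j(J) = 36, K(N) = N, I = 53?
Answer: -1102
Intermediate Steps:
q(T, s) = sqrt(21 + T) (q(T, s) = sqrt(T + 21) = sqrt(21 + T))
U = -1066 (U = 8 + (-1081 + sqrt(21 + 28)) = 8 + (-1081 + sqrt(49)) = 8 + (-1081 + 7) = 8 - 1074 = -1066)
U - j(I) = -1066 - 1*36 = -1066 - 36 = -1102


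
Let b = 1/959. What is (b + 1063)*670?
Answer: 683010060/959 ≈ 7.1221e+5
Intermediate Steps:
b = 1/959 ≈ 0.0010428
(b + 1063)*670 = (1/959 + 1063)*670 = (1019418/959)*670 = 683010060/959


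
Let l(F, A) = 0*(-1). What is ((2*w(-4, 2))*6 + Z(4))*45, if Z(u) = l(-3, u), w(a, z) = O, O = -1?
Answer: -540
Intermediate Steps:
l(F, A) = 0
w(a, z) = -1
Z(u) = 0
((2*w(-4, 2))*6 + Z(4))*45 = ((2*(-1))*6 + 0)*45 = (-2*6 + 0)*45 = (-12 + 0)*45 = -12*45 = -540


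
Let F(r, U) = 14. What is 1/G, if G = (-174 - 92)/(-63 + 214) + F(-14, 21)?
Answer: 151/1848 ≈ 0.081710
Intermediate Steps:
G = 1848/151 (G = (-174 - 92)/(-63 + 214) + 14 = -266/151 + 14 = 1848/151 ≈ 12.238)
1/G = 1/(1848/151) = 151/1848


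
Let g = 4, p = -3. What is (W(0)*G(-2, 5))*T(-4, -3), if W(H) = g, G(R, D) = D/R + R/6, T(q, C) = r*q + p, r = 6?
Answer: 306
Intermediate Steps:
T(q, C) = -3 + 6*q (T(q, C) = 6*q - 3 = -3 + 6*q)
G(R, D) = R/6 + D/R (G(R, D) = D/R + R*(⅙) = D/R + R/6 = R/6 + D/R)
W(H) = 4
(W(0)*G(-2, 5))*T(-4, -3) = (4*((⅙)*(-2) + 5/(-2)))*(-3 + 6*(-4)) = (4*(-⅓ + 5*(-½)))*(-3 - 24) = (4*(-⅓ - 5/2))*(-27) = (4*(-17/6))*(-27) = -34/3*(-27) = 306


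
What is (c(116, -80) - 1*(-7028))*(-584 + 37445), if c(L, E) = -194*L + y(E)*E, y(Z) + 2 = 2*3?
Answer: -582256356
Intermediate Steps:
y(Z) = 4 (y(Z) = -2 + 2*3 = -2 + 6 = 4)
c(L, E) = -194*L + 4*E
(c(116, -80) - 1*(-7028))*(-584 + 37445) = ((-194*116 + 4*(-80)) - 1*(-7028))*(-584 + 37445) = ((-22504 - 320) + 7028)*36861 = (-22824 + 7028)*36861 = -15796*36861 = -582256356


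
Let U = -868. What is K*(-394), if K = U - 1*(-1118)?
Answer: -98500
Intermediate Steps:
K = 250 (K = -868 - 1*(-1118) = -868 + 1118 = 250)
K*(-394) = 250*(-394) = -98500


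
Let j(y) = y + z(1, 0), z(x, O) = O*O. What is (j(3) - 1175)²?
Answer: 1373584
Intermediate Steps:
z(x, O) = O²
j(y) = y (j(y) = y + 0² = y + 0 = y)
(j(3) - 1175)² = (3 - 1175)² = (-1172)² = 1373584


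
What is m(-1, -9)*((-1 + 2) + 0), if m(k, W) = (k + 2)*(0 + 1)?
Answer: 1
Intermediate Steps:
m(k, W) = 2 + k (m(k, W) = (2 + k)*1 = 2 + k)
m(-1, -9)*((-1 + 2) + 0) = (2 - 1)*((-1 + 2) + 0) = 1*(1 + 0) = 1*1 = 1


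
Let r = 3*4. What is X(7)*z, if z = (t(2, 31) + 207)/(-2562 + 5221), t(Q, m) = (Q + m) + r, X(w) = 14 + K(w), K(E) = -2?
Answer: 3024/2659 ≈ 1.1373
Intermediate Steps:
r = 12
X(w) = 12 (X(w) = 14 - 2 = 12)
t(Q, m) = 12 + Q + m (t(Q, m) = (Q + m) + 12 = 12 + Q + m)
z = 252/2659 (z = ((12 + 2 + 31) + 207)/(-2562 + 5221) = (45 + 207)/2659 = 252*(1/2659) = 252/2659 ≈ 0.094772)
X(7)*z = 12*(252/2659) = 3024/2659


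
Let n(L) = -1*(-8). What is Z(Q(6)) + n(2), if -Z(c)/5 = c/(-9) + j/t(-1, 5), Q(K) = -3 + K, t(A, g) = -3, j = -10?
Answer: -7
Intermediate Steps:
Z(c) = -50/3 + 5*c/9 (Z(c) = -5*(c/(-9) - 10/(-3)) = -5*(c*(-⅑) - 10*(-⅓)) = -5*(-c/9 + 10/3) = -5*(10/3 - c/9) = -50/3 + 5*c/9)
n(L) = 8
Z(Q(6)) + n(2) = (-50/3 + 5*(-3 + 6)/9) + 8 = (-50/3 + (5/9)*3) + 8 = (-50/3 + 5/3) + 8 = -15 + 8 = -7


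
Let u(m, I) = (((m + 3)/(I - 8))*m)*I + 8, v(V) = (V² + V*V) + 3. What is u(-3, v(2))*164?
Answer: 1312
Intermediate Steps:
v(V) = 3 + 2*V² (v(V) = (V² + V²) + 3 = 2*V² + 3 = 3 + 2*V²)
u(m, I) = 8 + I*m*(3 + m)/(-8 + I) (u(m, I) = (((3 + m)/(-8 + I))*m)*I + 8 = (m*(3 + m)/(-8 + I))*I + 8 = I*m*(3 + m)/(-8 + I) + 8 = 8 + I*m*(3 + m)/(-8 + I))
u(-3, v(2))*164 = ((-64 + 8*(3 + 2*2²) + (3 + 2*2²)*(-3)² + 3*(3 + 2*2²)*(-3))/(-8 + (3 + 2*2²)))*164 = ((-64 + 8*(3 + 2*4) + (3 + 2*4)*9 + 3*(3 + 2*4)*(-3))/(-8 + (3 + 2*4)))*164 = ((-64 + 8*(3 + 8) + (3 + 8)*9 + 3*(3 + 8)*(-3))/(-8 + (3 + 8)))*164 = ((-64 + 8*11 + 11*9 + 3*11*(-3))/(-8 + 11))*164 = ((-64 + 88 + 99 - 99)/3)*164 = ((⅓)*24)*164 = 8*164 = 1312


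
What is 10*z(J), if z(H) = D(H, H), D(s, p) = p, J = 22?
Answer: 220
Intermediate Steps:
z(H) = H
10*z(J) = 10*22 = 220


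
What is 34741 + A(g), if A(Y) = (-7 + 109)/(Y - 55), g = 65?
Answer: 173756/5 ≈ 34751.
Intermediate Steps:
A(Y) = 102/(-55 + Y)
34741 + A(g) = 34741 + 102/(-55 + 65) = 34741 + 102/10 = 34741 + 102*(⅒) = 34741 + 51/5 = 173756/5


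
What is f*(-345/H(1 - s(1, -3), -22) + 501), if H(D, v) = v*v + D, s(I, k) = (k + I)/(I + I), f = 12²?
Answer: 648376/9 ≈ 72042.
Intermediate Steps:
f = 144
s(I, k) = (I + k)/(2*I) (s(I, k) = (I + k)/((2*I)) = (I + k)*(1/(2*I)) = (I + k)/(2*I))
H(D, v) = D + v² (H(D, v) = v² + D = D + v²)
f*(-345/H(1 - s(1, -3), -22) + 501) = 144*(-345/((1 - (1 - 3)/(2*1)) + (-22)²) + 501) = 144*(-345/((1 - (-2)/2) + 484) + 501) = 144*(-345/((1 - 1*(-1)) + 484) + 501) = 144*(-345/((1 + 1) + 484) + 501) = 144*(-345/(2 + 484) + 501) = 144*(-345/486 + 501) = 144*(-345*1/486 + 501) = 144*(-115/162 + 501) = 144*(81047/162) = 648376/9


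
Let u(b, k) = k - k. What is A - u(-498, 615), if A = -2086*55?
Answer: -114730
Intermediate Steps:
u(b, k) = 0
A = -114730
A - u(-498, 615) = -114730 - 1*0 = -114730 + 0 = -114730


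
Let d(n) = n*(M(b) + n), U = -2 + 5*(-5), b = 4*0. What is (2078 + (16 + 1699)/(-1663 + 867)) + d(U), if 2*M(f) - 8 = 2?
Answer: 2125197/796 ≈ 2669.8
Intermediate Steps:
b = 0
U = -27 (U = -2 - 25 = -27)
M(f) = 5 (M(f) = 4 + (½)*2 = 4 + 1 = 5)
d(n) = n*(5 + n)
(2078 + (16 + 1699)/(-1663 + 867)) + d(U) = (2078 + (16 + 1699)/(-1663 + 867)) - 27*(5 - 27) = (2078 + 1715/(-796)) - 27*(-22) = (2078 + 1715*(-1/796)) + 594 = (2078 - 1715/796) + 594 = 1652373/796 + 594 = 2125197/796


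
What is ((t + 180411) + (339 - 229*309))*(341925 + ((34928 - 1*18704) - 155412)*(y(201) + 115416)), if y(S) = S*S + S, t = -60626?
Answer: -1071941804890617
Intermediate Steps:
y(S) = S + S² (y(S) = S² + S = S + S²)
((t + 180411) + (339 - 229*309))*(341925 + ((34928 - 1*18704) - 155412)*(y(201) + 115416)) = ((-60626 + 180411) + (339 - 229*309))*(341925 + ((34928 - 1*18704) - 155412)*(201*(1 + 201) + 115416)) = (119785 + (339 - 70761))*(341925 + ((34928 - 18704) - 155412)*(201*202 + 115416)) = (119785 - 70422)*(341925 + (16224 - 155412)*(40602 + 115416)) = 49363*(341925 - 139188*156018) = 49363*(341925 - 21715833384) = 49363*(-21715491459) = -1071941804890617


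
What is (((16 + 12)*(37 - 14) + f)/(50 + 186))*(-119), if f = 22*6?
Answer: -23086/59 ≈ -391.29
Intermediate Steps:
f = 132
(((16 + 12)*(37 - 14) + f)/(50 + 186))*(-119) = (((16 + 12)*(37 - 14) + 132)/(50 + 186))*(-119) = ((28*23 + 132)/236)*(-119) = ((644 + 132)*(1/236))*(-119) = (776*(1/236))*(-119) = (194/59)*(-119) = -23086/59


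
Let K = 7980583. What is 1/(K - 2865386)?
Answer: 1/5115197 ≈ 1.9550e-7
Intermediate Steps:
1/(K - 2865386) = 1/(7980583 - 2865386) = 1/5115197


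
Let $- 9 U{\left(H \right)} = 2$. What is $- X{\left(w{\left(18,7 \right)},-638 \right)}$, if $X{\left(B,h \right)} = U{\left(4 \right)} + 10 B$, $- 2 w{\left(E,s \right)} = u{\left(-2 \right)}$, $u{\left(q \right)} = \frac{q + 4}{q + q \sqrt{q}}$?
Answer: $- \frac{13}{9} + \frac{5 i \sqrt{2}}{3} \approx -1.4444 + 2.357 i$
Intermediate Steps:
$U{\left(H \right)} = - \frac{2}{9}$ ($U{\left(H \right)} = \left(- \frac{1}{9}\right) 2 = - \frac{2}{9}$)
$u{\left(q \right)} = \frac{4 + q}{q + q^{\frac{3}{2}}}$
$w{\left(E,s \right)} = - \frac{1}{-2 - 2 i \sqrt{2}}$ ($w{\left(E,s \right)} = - \frac{\frac{1}{-2 + \left(-2\right)^{\frac{3}{2}}} \left(4 - 2\right)}{2} = - \frac{\frac{1}{-2 - 2 i \sqrt{2}} \cdot 2}{2} = - \frac{2 \frac{1}{-2 - 2 i \sqrt{2}}}{2} = - \frac{1}{-2 - 2 i \sqrt{2}}$)
$X{\left(B,h \right)} = - \frac{2}{9} + 10 B$
$- X{\left(w{\left(18,7 \right)},-638 \right)} = - (- \frac{2}{9} + 10 \left(\frac{1}{6} - \frac{i \sqrt{2}}{6}\right)) = - (- \frac{2}{9} + \left(\frac{5}{3} - \frac{5 i \sqrt{2}}{3}\right)) = - (\frac{13}{9} - \frac{5 i \sqrt{2}}{3}) = - \frac{13}{9} + \frac{5 i \sqrt{2}}{3}$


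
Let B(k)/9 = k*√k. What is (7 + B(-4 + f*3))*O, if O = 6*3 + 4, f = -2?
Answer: 154 - 1980*I*√10 ≈ 154.0 - 6261.3*I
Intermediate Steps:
O = 22 (O = 18 + 4 = 22)
B(k) = 9*k^(3/2) (B(k) = 9*(k*√k) = 9*k^(3/2))
(7 + B(-4 + f*3))*O = (7 + 9*(-4 - 2*3)^(3/2))*22 = (7 + 9*(-4 - 6)^(3/2))*22 = (7 + 9*(-10)^(3/2))*22 = (7 + 9*(-10*I*√10))*22 = (7 - 90*I*√10)*22 = 154 - 1980*I*√10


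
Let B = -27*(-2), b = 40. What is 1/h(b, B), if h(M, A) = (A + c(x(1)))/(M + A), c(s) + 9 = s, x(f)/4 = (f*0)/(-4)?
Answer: 94/45 ≈ 2.0889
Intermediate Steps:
B = 54
x(f) = 0 (x(f) = 4*((f*0)/(-4)) = 4*(0*(-1/4)) = 4*0 = 0)
c(s) = -9 + s
h(M, A) = (-9 + A)/(A + M) (h(M, A) = (A + (-9 + 0))/(M + A) = (A - 9)/(A + M) = (-9 + A)/(A + M))
1/h(b, B) = 1/((-9 + 54)/(54 + 40)) = 1/(45/94) = 94/45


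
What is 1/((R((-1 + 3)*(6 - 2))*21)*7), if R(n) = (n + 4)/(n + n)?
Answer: 4/441 ≈ 0.0090703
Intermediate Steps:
R(n) = (4 + n)/(2*n) (R(n) = (4 + n)/((2*n)) = (4 + n)*(1/(2*n)) = (4 + n)/(2*n))
1/((R((-1 + 3)*(6 - 2))*21)*7) = 1/((((4 + (-1 + 3)*(6 - 2))/(2*(((-1 + 3)*(6 - 2)))))*21)*7) = 1/((((4 + 2*4)/(2*((2*4))))*21)*7) = 1/((((1/2)*(4 + 8)/8)*21)*7) = 1/((((1/2)*(1/8)*12)*21)*7) = 1/(((3/4)*21)*7) = 1/((63/4)*7) = 1/(441/4) = 4/441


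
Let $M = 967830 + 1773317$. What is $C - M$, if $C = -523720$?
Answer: $-3264867$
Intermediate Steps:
$M = 2741147$
$C - M = -523720 - 2741147 = -3264867$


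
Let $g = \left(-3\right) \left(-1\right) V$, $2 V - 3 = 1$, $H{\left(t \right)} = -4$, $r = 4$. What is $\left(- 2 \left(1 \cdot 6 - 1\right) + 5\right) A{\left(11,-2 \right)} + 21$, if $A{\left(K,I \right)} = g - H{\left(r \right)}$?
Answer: $-29$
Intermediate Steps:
$V = 2$ ($V = \frac{3}{2} + \frac{1}{2} \cdot 1 = \frac{3}{2} + \frac{1}{2} = 2$)
$g = 6$ ($g = \left(-3\right) \left(-1\right) 2 = 3 \cdot 2 = 6$)
$A{\left(K,I \right)} = 10$ ($A{\left(K,I \right)} = 6 - -4 = 6 + 4 = 10$)
$\left(- 2 \left(1 \cdot 6 - 1\right) + 5\right) A{\left(11,-2 \right)} + 21 = \left(- 2 \left(1 \cdot 6 - 1\right) + 5\right) 10 + 21 = \left(- 2 \left(6 - 1\right) + 5\right) 10 + 21 = \left(\left(-2\right) 5 + 5\right) 10 + 21 = \left(-10 + 5\right) 10 + 21 = \left(-5\right) 10 + 21 = -50 + 21 = -29$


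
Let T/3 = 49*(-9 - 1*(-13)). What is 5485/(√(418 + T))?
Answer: 5485*√1006/1006 ≈ 172.93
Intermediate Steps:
T = 588 (T = 3*(49*(-9 - 1*(-13))) = 3*(49*(-9 + 13)) = 3*(49*4) = 3*196 = 588)
5485/(√(418 + T)) = 5485/(√(418 + 588)) = 5485/(√1006) = 5485*(√1006/1006) = 5485*√1006/1006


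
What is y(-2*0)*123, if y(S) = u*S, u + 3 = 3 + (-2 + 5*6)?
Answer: 0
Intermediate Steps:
u = 28 (u = -3 + (3 + (-2 + 5*6)) = -3 + (3 + (-2 + 30)) = -3 + (3 + 28) = -3 + 31 = 28)
y(S) = 28*S
y(-2*0)*123 = (28*(-2*0))*123 = (28*0)*123 = 0*123 = 0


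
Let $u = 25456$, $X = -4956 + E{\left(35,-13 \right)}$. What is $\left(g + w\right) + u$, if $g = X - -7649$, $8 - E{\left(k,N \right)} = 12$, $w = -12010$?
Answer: $16135$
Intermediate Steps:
$E{\left(k,N \right)} = -4$ ($E{\left(k,N \right)} = 8 - 12 = -4$)
$X = -4960$ ($X = -4956 - 4 = -4960$)
$g = 2689$ ($g = -4960 - -7649 = -4960 + 7649 = 2689$)
$\left(g + w\right) + u = \left(2689 - 12010\right) + 25456 = -9321 + 25456 = 16135$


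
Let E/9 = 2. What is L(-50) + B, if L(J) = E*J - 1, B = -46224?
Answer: -47125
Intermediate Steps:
E = 18 (E = 9*2 = 18)
L(J) = -1 + 18*J (L(J) = 18*J - 1 = -1 + 18*J)
L(-50) + B = (-1 + 18*(-50)) - 46224 = (-1 - 900) - 46224 = -901 - 46224 = -47125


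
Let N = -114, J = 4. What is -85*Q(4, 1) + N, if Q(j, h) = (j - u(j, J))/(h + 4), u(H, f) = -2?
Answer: -216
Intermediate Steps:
Q(j, h) = (2 + j)/(4 + h) (Q(j, h) = (j - 1*(-2))/(h + 4) = (j + 2)/(4 + h) = (2 + j)/(4 + h))
-85*Q(4, 1) + N = -85*(2 + 4)/(4 + 1) - 114 = -85*6/5 - 114 = -102 - 114 = -216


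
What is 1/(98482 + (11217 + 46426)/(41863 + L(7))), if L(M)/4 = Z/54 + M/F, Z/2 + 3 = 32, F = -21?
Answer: 19159/1886843017 ≈ 1.0154e-5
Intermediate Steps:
Z = 58 (Z = -6 + 2*32 = -6 + 64 = 58)
L(M) = 116/27 - 4*M/21 (L(M) = 4*(58/54 + M/(-21)) = 4*(58*(1/54) + M*(-1/21)) = 4*(29/27 - M/21) = 116/27 - 4*M/21)
1/(98482 + (11217 + 46426)/(41863 + L(7))) = 1/(98482 + (11217 + 46426)/(41863 + (116/27 - 4/21*7))) = 1/(98482 + 57643/(41863 + (116/27 - 4/3))) = 1/(98482 + 57643/(41863 + 80/27)) = 1/(98482 + 57643/(1130381/27)) = 1/(98482 + 57643*(27/1130381)) = 1/(98482 + 26379/19159) = 1/(1886843017/19159) = 19159/1886843017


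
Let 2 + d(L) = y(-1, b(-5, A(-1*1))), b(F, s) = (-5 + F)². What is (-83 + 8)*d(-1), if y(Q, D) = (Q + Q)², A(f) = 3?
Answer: -150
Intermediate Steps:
y(Q, D) = 4*Q² (y(Q, D) = (2*Q)² = 4*Q²)
d(L) = 2 (d(L) = -2 + 4*(-1)² = -2 + 4*1 = -2 + 4 = 2)
(-83 + 8)*d(-1) = (-83 + 8)*2 = -75*2 = -150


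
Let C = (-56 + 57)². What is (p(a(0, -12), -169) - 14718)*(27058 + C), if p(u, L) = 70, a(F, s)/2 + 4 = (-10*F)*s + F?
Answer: -396360232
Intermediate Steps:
a(F, s) = -8 + 2*F - 20*F*s (a(F, s) = -8 + 2*((-10*F)*s + F) = -8 + 2*(-10*F*s + F) = -8 + 2*(F - 10*F*s) = -8 + (2*F - 20*F*s) = -8 + 2*F - 20*F*s)
C = 1 (C = 1² = 1)
(p(a(0, -12), -169) - 14718)*(27058 + C) = (70 - 14718)*(27058 + 1) = -14648*27059 = -396360232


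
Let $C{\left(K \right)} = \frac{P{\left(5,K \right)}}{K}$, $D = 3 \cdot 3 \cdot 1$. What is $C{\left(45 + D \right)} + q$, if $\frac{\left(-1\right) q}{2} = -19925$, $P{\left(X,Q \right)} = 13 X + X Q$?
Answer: $\frac{2152235}{54} \approx 39856.0$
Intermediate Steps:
$P{\left(X,Q \right)} = 13 X + Q X$
$D = 9$ ($D = 9 \cdot 1 = 9$)
$q = 39850$ ($q = \left(-2\right) \left(-19925\right) = 39850$)
$C{\left(K \right)} = \frac{65 + 5 K}{K}$ ($C{\left(K \right)} = \frac{5 \left(13 + K\right)}{K} = \frac{65 + 5 K}{K}$)
$C{\left(45 + D \right)} + q = \left(5 + \frac{65}{45 + 9}\right) + 39850 = \left(5 + \frac{65}{54}\right) + 39850 = \frac{335}{54} + 39850 = \frac{2152235}{54}$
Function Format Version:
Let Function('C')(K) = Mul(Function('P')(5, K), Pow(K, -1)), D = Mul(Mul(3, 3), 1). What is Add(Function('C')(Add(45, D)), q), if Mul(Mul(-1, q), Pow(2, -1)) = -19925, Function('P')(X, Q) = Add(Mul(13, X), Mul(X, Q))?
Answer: Rational(2152235, 54) ≈ 39856.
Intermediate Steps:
Function('P')(X, Q) = Add(Mul(13, X), Mul(Q, X))
D = 9 (D = Mul(9, 1) = 9)
q = 39850 (q = Mul(-2, -19925) = 39850)
Function('C')(K) = Mul(Pow(K, -1), Add(65, Mul(5, K))) (Function('C')(K) = Mul(Mul(5, Add(13, K)), Pow(K, -1)) = Mul(Add(65, Mul(5, K)), Pow(K, -1)) = Mul(Pow(K, -1), Add(65, Mul(5, K))))
Add(Function('C')(Add(45, D)), q) = Add(Add(5, Mul(65, Pow(Add(45, 9), -1))), 39850) = Add(Add(5, Mul(65, Pow(54, -1))), 39850) = Add(Add(5, Mul(65, Rational(1, 54))), 39850) = Add(Add(5, Rational(65, 54)), 39850) = Add(Rational(335, 54), 39850) = Rational(2152235, 54)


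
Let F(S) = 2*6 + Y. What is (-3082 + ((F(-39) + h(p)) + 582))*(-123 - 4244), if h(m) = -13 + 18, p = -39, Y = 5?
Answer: 10821426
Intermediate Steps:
h(m) = 5
F(S) = 17 (F(S) = 2*6 + 5 = 12 + 5 = 17)
(-3082 + ((F(-39) + h(p)) + 582))*(-123 - 4244) = (-3082 + ((17 + 5) + 582))*(-123 - 4244) = (-3082 + (22 + 582))*(-4367) = (-3082 + 604)*(-4367) = -2478*(-4367) = 10821426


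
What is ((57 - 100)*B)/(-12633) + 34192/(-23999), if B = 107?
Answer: -321528137/303179367 ≈ -1.0605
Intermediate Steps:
((57 - 100)*B)/(-12633) + 34192/(-23999) = ((57 - 100)*107)/(-12633) + 34192/(-23999) = -43*107*(-1/12633) + 34192*(-1/23999) = -4601*(-1/12633) - 34192/23999 = 4601/12633 - 34192/23999 = -321528137/303179367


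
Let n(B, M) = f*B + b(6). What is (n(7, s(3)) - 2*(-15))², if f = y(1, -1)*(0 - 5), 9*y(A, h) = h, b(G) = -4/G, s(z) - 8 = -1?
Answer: 89401/81 ≈ 1103.7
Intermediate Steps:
s(z) = 7 (s(z) = 8 - 1 = 7)
y(A, h) = h/9
f = 5/9 (f = ((⅑)*(-1))*(0 - 5) = -⅑*(-5) = 5/9 ≈ 0.55556)
n(B, M) = -⅔ + 5*B/9 (n(B, M) = 5*B/9 - 4/6 = 5*B/9 - 4*⅙ = 5*B/9 - ⅔ = -⅔ + 5*B/9)
(n(7, s(3)) - 2*(-15))² = ((-⅔ + (5/9)*7) - 2*(-15))² = ((-⅔ + 35/9) + 30)² = (29/9 + 30)² = (299/9)² = 89401/81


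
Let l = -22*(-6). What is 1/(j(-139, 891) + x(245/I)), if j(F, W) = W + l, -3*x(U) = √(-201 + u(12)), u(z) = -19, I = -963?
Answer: 837/856271 + 6*I*√55/9418981 ≈ 0.00097749 + 4.7242e-6*I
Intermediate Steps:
l = 132
x(U) = -2*I*√55/3 (x(U) = -√(-201 - 19)/3 = -2*I*√55/3)
j(F, W) = 132 + W (j(F, W) = W + 132 = 132 + W)
1/(j(-139, 891) + x(245/I)) = 1/((132 + 891) - 2*I*√55/3) = 1/(1023 - 2*I*√55/3)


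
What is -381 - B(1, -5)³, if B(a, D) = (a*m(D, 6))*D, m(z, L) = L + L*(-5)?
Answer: -1728381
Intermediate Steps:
m(z, L) = -4*L (m(z, L) = L - 5*L = -4*L)
B(a, D) = -24*D*a (B(a, D) = (a*(-4*6))*D = (a*(-24))*D = (-24*a)*D = -24*D*a)
-381 - B(1, -5)³ = -381 - (-24*(-5)*1)³ = -381 - 1*120³ = -381 - 1*1728000 = -381 - 1728000 = -1728381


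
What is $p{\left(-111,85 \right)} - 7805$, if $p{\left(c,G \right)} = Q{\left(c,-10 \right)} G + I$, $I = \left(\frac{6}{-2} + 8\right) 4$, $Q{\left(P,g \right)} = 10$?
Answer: $-6935$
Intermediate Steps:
$I = 20$ ($I = \left(6 \left(- \frac{1}{2}\right) + 8\right) 4 = \left(-3 + 8\right) 4 = 5 \cdot 4 = 20$)
$p{\left(c,G \right)} = 20 + 10 G$ ($p{\left(c,G \right)} = 10 G + 20 = 20 + 10 G$)
$p{\left(-111,85 \right)} - 7805 = \left(20 + 10 \cdot 85\right) - 7805 = \left(20 + 850\right) - 7805 = 870 - 7805 = -6935$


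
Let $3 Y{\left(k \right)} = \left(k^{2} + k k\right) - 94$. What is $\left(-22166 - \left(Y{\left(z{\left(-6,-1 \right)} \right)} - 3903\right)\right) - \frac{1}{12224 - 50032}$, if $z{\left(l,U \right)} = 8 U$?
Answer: $- \frac{2072747981}{113424} \approx -18274.0$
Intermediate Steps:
$Y{\left(k \right)} = - \frac{94}{3} + \frac{2 k^{2}}{3}$ ($Y{\left(k \right)} = \frac{\left(k^{2} + k k\right) - 94}{3} = \frac{\left(k^{2} + k^{2}\right) - 94}{3} = \frac{2 k^{2} - 94}{3} = \frac{-94 + 2 k^{2}}{3} = - \frac{94}{3} + \frac{2 k^{2}}{3}$)
$\left(-22166 - \left(Y{\left(z{\left(-6,-1 \right)} \right)} - 3903\right)\right) - \frac{1}{12224 - 50032} = \left(-22166 - \left(\left(- \frac{94}{3} + \frac{2 \left(8 \left(-1\right)\right)^{2}}{3}\right) - 3903\right)\right) - \frac{1}{12224 - 50032} = \left(-22166 - \left(\left(- \frac{94}{3} + \frac{2 \left(-8\right)^{2}}{3}\right) - 3903\right)\right) - \frac{1}{-37808} = \left(-22166 - \left(\left(- \frac{94}{3} + \frac{2}{3} \cdot 64\right) - 3903\right)\right) - - \frac{1}{37808} = \left(-22166 - \left(\left(- \frac{94}{3} + \frac{128}{3}\right) - 3903\right)\right) + \frac{1}{37808} = \left(-22166 - \left(\frac{34}{3} - 3903\right)\right) + \frac{1}{37808} = \left(-22166 - - \frac{11675}{3}\right) + \frac{1}{37808} = \left(-22166 + \frac{11675}{3}\right) + \frac{1}{37808} = - \frac{54823}{3} + \frac{1}{37808} = - \frac{2072747981}{113424}$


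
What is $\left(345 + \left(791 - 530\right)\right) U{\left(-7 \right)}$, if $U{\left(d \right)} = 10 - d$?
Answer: $10302$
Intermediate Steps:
$\left(345 + \left(791 - 530\right)\right) U{\left(-7 \right)} = \left(345 + \left(791 - 530\right)\right) \left(10 - -7\right) = \left(345 + \left(791 - 530\right)\right) \left(10 + 7\right) = \left(345 + 261\right) 17 = 606 \cdot 17 = 10302$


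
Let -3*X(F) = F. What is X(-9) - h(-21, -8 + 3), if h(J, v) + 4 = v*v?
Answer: -18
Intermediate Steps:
h(J, v) = -4 + v² (h(J, v) = -4 + v*v = -4 + v²)
X(F) = -F/3
X(-9) - h(-21, -8 + 3) = -⅓*(-9) - (-4 + (-8 + 3)²) = 3 - (-4 + (-5)²) = 3 - (-4 + 25) = 3 - 1*21 = 3 - 21 = -18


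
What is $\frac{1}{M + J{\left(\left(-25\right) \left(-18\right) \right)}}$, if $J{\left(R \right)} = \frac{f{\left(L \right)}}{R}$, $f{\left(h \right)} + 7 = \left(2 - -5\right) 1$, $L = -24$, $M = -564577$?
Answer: $- \frac{1}{564577} \approx -1.7712 \cdot 10^{-6}$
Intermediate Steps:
$f{\left(h \right)} = 0$ ($f{\left(h \right)} = -7 + \left(2 - -5\right) 1 = -7 + \left(2 + 5\right) 1 = -7 + 7 \cdot 1 = -7 + 7 = 0$)
$J{\left(R \right)} = 0$ ($J{\left(R \right)} = \frac{0}{R} = 0$)
$\frac{1}{M + J{\left(\left(-25\right) \left(-18\right) \right)}} = \frac{1}{-564577 + 0} = \frac{1}{-564577} = - \frac{1}{564577}$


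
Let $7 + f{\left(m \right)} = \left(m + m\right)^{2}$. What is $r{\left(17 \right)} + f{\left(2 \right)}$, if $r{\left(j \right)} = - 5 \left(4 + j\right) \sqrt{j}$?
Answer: $9 - 105 \sqrt{17} \approx -423.93$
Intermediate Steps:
$r{\left(j \right)} = \sqrt{j} \left(-20 - 5 j\right)$ ($r{\left(j \right)} = \left(-20 - 5 j\right) \sqrt{j} = \sqrt{j} \left(-20 - 5 j\right)$)
$f{\left(m \right)} = -7 + 4 m^{2}$ ($f{\left(m \right)} = -7 + \left(m + m\right)^{2} = -7 + \left(2 m\right)^{2} = -7 + 4 m^{2}$)
$r{\left(17 \right)} + f{\left(2 \right)} = 5 \sqrt{17} \left(-4 - 17\right) - \left(7 - 4 \cdot 2^{2}\right) = 5 \sqrt{17} \left(-4 - 17\right) + \left(-7 + 4 \cdot 4\right) = 5 \sqrt{17} \left(-21\right) + \left(-7 + 16\right) = - 105 \sqrt{17} + 9 = 9 - 105 \sqrt{17}$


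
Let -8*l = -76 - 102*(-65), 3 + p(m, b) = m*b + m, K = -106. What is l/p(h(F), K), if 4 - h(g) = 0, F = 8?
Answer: 3277/1692 ≈ 1.9368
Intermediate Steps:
h(g) = 4 (h(g) = 4 - 1*0 = 4 + 0 = 4)
p(m, b) = -3 + m + b*m (p(m, b) = -3 + (m*b + m) = -3 + (b*m + m) = -3 + (m + b*m) = -3 + m + b*m)
l = -3277/4 (l = -(-76 - 102*(-65))/8 = -(-76 + 6630)/8 = -⅛*6554 = -3277/4 ≈ -819.25)
l/p(h(F), K) = -3277/(4*(-3 + 4 - 106*4)) = -3277/(4*(-3 + 4 - 424)) = -3277/4/(-423) = -3277/4*(-1/423) = 3277/1692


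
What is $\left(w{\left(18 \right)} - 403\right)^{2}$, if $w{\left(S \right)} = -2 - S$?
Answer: $178929$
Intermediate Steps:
$\left(w{\left(18 \right)} - 403\right)^{2} = \left(\left(-2 - 18\right) - 403\right)^{2} = \left(-20 - 403\right)^{2} = \left(-423\right)^{2} = 178929$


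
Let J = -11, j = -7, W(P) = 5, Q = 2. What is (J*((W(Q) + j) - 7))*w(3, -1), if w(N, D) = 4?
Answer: 396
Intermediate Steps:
(J*((W(Q) + j) - 7))*w(3, -1) = -11*((5 - 7) - 7)*4 = -11*(-2 - 7)*4 = -11*(-9)*4 = 99*4 = 396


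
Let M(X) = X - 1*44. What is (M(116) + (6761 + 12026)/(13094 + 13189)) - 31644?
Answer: -829788089/26283 ≈ -31571.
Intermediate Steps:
M(X) = -44 + X (M(X) = X - 44 = -44 + X)
(M(116) + (6761 + 12026)/(13094 + 13189)) - 31644 = ((-44 + 116) + (6761 + 12026)/(13094 + 13189)) - 31644 = (72 + 18787/26283) - 31644 = 1911163/26283 - 31644 = -829788089/26283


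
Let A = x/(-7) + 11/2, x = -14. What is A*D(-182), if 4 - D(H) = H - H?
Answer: 30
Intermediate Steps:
D(H) = 4 (D(H) = 4 - (H - H) = 4 - 1*0 = 4 + 0 = 4)
A = 15/2 (A = -14/(-7) + 11/2 = -14*(-⅐) + 11*(½) = 2 + 11/2 = 15/2 ≈ 7.5000)
A*D(-182) = (15/2)*4 = 30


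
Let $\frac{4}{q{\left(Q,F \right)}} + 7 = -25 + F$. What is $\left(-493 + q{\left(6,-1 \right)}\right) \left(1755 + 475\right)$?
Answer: $- \frac{36288790}{33} \approx -1.0997 \cdot 10^{6}$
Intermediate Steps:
$q{\left(Q,F \right)} = \frac{4}{-32 + F}$ ($q{\left(Q,F \right)} = \frac{4}{-7 + \left(-25 + F\right)} = \frac{4}{-32 + F}$)
$\left(-493 + q{\left(6,-1 \right)}\right) \left(1755 + 475\right) = \left(-493 + \frac{4}{-32 - 1}\right) \left(1755 + 475\right) = \left(-493 + \frac{4}{-33}\right) 2230 = \left(-493 + 4 \left(- \frac{1}{33}\right)\right) 2230 = \left(-493 - \frac{4}{33}\right) 2230 = \left(- \frac{16273}{33}\right) 2230 = - \frac{36288790}{33}$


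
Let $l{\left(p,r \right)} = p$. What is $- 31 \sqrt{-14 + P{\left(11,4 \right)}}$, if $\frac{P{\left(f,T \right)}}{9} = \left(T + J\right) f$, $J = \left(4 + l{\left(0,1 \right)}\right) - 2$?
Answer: $- 62 \sqrt{145} \approx -746.58$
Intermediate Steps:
$J = 2$ ($J = \left(4 + 0\right) - 2 = 4 - 2 = 2$)
$P{\left(f,T \right)} = 9 f \left(2 + T\right)$ ($P{\left(f,T \right)} = 9 \left(T + 2\right) f = 9 \left(2 + T\right) f = 9 f \left(2 + T\right)$)
$- 31 \sqrt{-14 + P{\left(11,4 \right)}} = - 31 \sqrt{-14 + 9 \cdot 11 \left(2 + 4\right)} = - 31 \sqrt{-14 + 9 \cdot 11 \cdot 6} = - 31 \sqrt{-14 + 594} = - 31 \sqrt{580} = - 31 \cdot 2 \sqrt{145} = - 62 \sqrt{145}$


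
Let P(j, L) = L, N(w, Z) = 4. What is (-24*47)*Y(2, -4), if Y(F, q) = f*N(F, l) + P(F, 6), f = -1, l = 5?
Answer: -2256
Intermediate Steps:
Y(F, q) = 2 (Y(F, q) = -1*4 + 6 = -4 + 6 = 2)
(-24*47)*Y(2, -4) = -24*47*2 = -1128*2 = -2256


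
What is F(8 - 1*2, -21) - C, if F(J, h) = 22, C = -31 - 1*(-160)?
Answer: -107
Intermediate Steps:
C = 129 (C = -31 + 160 = 129)
F(8 - 1*2, -21) - C = 22 - 1*129 = 22 - 129 = -107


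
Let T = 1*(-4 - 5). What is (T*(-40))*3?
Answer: 1080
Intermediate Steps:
T = -9 (T = 1*(-9) = -9)
(T*(-40))*3 = -9*(-40)*3 = 360*3 = 1080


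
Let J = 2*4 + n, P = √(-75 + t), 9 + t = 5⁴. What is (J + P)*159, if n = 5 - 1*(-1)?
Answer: 2226 + 159*√541 ≈ 5924.2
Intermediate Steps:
t = 616 (t = -9 + 5⁴ = -9 + 625 = 616)
P = √541 (P = √(-75 + 616) = √541 ≈ 23.259)
n = 6 (n = 5 + 1 = 6)
J = 14 (J = 2*4 + 6 = 8 + 6 = 14)
(J + P)*159 = (14 + √541)*159 = 2226 + 159*√541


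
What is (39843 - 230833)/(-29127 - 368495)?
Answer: 95495/198811 ≈ 0.48033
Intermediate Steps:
(39843 - 230833)/(-29127 - 368495) = -190990/(-397622) = -190990*(-1/397622) = 95495/198811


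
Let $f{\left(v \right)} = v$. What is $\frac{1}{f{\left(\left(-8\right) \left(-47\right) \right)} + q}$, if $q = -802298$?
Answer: $- \frac{1}{801922} \approx -1.247 \cdot 10^{-6}$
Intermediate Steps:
$\frac{1}{f{\left(\left(-8\right) \left(-47\right) \right)} + q} = \frac{1}{\left(-8\right) \left(-47\right) - 802298} = \frac{1}{376 - 802298} = \frac{1}{-801922} = - \frac{1}{801922}$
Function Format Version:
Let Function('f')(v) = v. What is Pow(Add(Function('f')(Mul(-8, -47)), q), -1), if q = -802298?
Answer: Rational(-1, 801922) ≈ -1.2470e-6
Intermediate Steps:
Pow(Add(Function('f')(Mul(-8, -47)), q), -1) = Pow(Add(Mul(-8, -47), -802298), -1) = Pow(Add(376, -802298), -1) = Pow(-801922, -1) = Rational(-1, 801922)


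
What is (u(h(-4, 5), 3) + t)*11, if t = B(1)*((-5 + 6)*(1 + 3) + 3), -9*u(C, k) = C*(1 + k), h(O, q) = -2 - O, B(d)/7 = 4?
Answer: 19316/9 ≈ 2146.2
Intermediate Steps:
B(d) = 28 (B(d) = 7*4 = 28)
u(C, k) = -C*(1 + k)/9
t = 196 (t = 28*((-5 + 6)*(1 + 3) + 3) = 28*(1*4 + 3) = 28*(4 + 3) = 28*7 = 196)
(u(h(-4, 5), 3) + t)*11 = (-(-2 - 1*(-4))*(1 + 3)/9 + 196)*11 = (-⅑*(-2 + 4)*4 + 196)*11 = (-⅑*2*4 + 196)*11 = (-8/9 + 196)*11 = (1756/9)*11 = 19316/9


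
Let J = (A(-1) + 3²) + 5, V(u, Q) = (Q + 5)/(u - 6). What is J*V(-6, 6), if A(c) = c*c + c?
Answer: -77/6 ≈ -12.833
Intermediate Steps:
A(c) = c + c² (A(c) = c² + c = c + c²)
V(u, Q) = (5 + Q)/(-6 + u)
J = 14 (J = (-(1 - 1) + 3²) + 5 = (-1*0 + 9) + 5 = (0 + 9) + 5 = 9 + 5 = 14)
J*V(-6, 6) = 14*((5 + 6)/(-6 - 6)) = 14*(11/(-12)) = 14*(-1/12*11) = 14*(-11/12) = -77/6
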